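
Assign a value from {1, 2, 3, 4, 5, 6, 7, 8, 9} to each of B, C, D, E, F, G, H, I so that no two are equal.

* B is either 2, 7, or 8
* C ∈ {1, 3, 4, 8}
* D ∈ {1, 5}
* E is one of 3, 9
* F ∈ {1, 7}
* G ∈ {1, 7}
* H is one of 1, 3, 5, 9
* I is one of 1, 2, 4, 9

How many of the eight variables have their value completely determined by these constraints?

F and G share exactly the 2 values {1, 7}; by pigeonhole those values go to them, so strike 1, 7 from B, C, D, H, I.
D must be 5 (only option left). Eliminate 5 elsewhere: H.
E and H between them cover only {3, 9} — a naked pair. Remove those values from C, I.
Determined: D=5. The other variables each still have more than one consistent value. That makes 1.

1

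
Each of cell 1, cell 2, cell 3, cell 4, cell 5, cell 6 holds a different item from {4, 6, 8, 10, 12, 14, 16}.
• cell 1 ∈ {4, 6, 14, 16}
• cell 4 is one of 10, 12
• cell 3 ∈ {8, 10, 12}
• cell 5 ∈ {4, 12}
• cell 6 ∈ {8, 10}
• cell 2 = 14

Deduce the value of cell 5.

4

cell 2 has just one choice, so cell 2 = 14. Eliminate 14 elsewhere: cell 1.
cell 3, cell 4, cell 6 share exactly the 3 values {8, 10, 12}; by pigeonhole those values go to them, so strike 8, 10, 12 from cell 5.
So cell 5 = 4.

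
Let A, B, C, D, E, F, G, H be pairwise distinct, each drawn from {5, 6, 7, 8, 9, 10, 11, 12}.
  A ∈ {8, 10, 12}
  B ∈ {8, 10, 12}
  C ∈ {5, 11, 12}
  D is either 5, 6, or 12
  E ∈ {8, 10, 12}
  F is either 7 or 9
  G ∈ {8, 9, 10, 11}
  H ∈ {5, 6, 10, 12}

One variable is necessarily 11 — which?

Among the 8 variables, 7 fits only F (and all 8 values in {5, 6, 7, 8, 9, 10, 11, 12} must be used), so F = 7.
Among the 7 still-open variables, 9 fits only G (and all 7 values in {5, 6, 8, 9, 10, 11, 12} must be used), so G = 9.
The 6 still-open variables draw from only 6 values {5, 6, 8, 10, 11, 12}, so each is used; only C can be 11, hence C = 11.

C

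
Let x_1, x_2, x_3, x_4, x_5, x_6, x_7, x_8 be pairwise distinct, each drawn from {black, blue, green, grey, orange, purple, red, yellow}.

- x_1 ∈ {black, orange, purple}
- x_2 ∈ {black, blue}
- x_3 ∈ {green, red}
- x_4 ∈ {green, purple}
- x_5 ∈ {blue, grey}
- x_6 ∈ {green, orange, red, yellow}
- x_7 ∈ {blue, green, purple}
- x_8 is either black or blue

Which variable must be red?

x_3

Among the 8 variables, grey fits only x_5 (and all 8 values in {black, blue, green, grey, orange, purple, red, yellow} must be used), so x_5 = grey.
The 7 still-open variables together cover exactly {black, blue, green, orange, purple, red, yellow} — 7 values for 7 variables — and yellow appears only in x_6's list, so x_6 = yellow.
The 6 still-open variables draw from only 6 values {black, blue, green, orange, purple, red}, so each is used; only x_1 can be orange, hence x_1 = orange.
The 5 still-open variables draw from only 5 values {black, blue, green, purple, red}, so each is used; only x_3 can be red, hence x_3 = red.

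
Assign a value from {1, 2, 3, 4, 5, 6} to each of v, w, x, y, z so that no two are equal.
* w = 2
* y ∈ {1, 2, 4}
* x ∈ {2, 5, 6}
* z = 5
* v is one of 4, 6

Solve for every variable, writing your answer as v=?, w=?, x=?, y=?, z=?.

v=4, w=2, x=6, y=1, z=5

w has just one choice, so w = 2. Eliminate 2 elsewhere: x, y.
z has just one choice, so z = 5. Eliminate 5 elsewhere: x.
x has just one choice, so x = 6. Strike 6 from v.
That leaves v = 4. So y can't be 4.
y has just one choice, so y = 1.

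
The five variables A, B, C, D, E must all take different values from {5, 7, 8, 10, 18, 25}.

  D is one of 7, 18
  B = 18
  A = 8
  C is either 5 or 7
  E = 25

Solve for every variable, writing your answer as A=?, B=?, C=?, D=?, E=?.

A must be 8 (only option left).
B must be 18 (only option left). Remove 18 from D.
D has just one choice, so D = 7. Remove 7 from C.
E must be 25 (only option left).
C's domain is down to {5}, so C = 5.

A=8, B=18, C=5, D=7, E=25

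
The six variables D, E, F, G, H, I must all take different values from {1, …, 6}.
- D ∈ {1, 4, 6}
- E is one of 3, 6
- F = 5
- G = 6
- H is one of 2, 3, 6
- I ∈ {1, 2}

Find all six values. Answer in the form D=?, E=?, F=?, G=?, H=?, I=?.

D=4, E=3, F=5, G=6, H=2, I=1

F's domain is down to {5}, so F = 5.
G's domain is down to {6}, so G = 6. So D, E, H can't be 6.
That leaves E = 3. Remove 3 from H.
H has just one choice, so H = 2. Remove 2 from I.
I's domain is down to {1}, so I = 1. Remove 1 from D.
D must be 4 (only option left).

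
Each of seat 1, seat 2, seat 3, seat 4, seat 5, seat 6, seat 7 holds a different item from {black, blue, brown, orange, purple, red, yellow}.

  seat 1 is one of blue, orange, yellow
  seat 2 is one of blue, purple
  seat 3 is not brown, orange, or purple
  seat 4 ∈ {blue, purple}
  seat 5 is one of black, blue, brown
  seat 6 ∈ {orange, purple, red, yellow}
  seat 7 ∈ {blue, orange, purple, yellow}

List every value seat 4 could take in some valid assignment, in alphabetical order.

The 7 variables together cover exactly {black, blue, brown, orange, purple, red, yellow} — 7 values for 7 variables — and brown appears only in seat 5's list, so seat 5 = brown.
Among the 6 still-open variables, black fits only seat 3 (and all 6 values in {black, blue, orange, purple, red, yellow} must be used), so seat 3 = black.
The 5 still-open variables together cover exactly {blue, orange, purple, red, yellow} — 5 values for 5 variables — and red appears only in seat 6's list, so seat 6 = red.
The 2 variables seat 2 and seat 4 are confined to {blue, purple}, which locks those values in; drop them from seat 1, seat 7.
No further eliminations apply; seat 4 can still be any of blue, purple.

blue, purple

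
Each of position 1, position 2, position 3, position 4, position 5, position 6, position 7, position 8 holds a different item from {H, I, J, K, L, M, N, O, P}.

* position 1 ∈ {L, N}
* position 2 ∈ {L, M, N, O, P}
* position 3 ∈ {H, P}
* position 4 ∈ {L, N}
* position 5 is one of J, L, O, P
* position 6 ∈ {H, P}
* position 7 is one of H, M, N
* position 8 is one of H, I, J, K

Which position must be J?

position 5

position 1 and position 4 share exactly the 2 values {L, N}; by pigeonhole those values go to them, so strike L, N from position 2, position 5, position 7.
The 2 variables position 3 and position 6 are confined to {H, P}, which locks those values in; drop them from position 2, position 5, position 7, position 8.
position 7 must be M (only option left). Eliminate M elsewhere: position 2.
position 2 has just one choice, so position 2 = O. So position 5 can't be O.
So J goes to position 5.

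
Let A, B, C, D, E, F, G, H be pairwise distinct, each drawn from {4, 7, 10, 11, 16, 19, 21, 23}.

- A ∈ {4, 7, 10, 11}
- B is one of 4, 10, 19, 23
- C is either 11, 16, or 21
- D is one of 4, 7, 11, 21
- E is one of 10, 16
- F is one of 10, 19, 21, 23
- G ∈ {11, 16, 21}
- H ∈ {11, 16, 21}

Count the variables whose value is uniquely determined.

1

C, G, H share exactly the 3 values {11, 16, 21}; by pigeonhole those values go to them, so strike 11, 16, 21 from A, D, E, F.
E has just one choice, so E = 10. Strike 10 from A, B, F.
A and D between them cover only {4, 7} — a naked pair. Remove those values from B.
Determined: E=10. The other variables each still have more than one consistent value. That makes 1.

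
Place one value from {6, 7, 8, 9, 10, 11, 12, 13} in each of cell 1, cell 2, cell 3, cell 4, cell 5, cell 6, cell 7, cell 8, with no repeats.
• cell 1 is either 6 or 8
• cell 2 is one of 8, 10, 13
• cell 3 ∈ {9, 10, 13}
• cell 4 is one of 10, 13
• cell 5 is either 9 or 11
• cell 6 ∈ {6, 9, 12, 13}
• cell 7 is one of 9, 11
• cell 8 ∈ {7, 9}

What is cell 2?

8

The 8 variables together cover exactly {6, 7, 8, 9, 10, 11, 12, 13} — 8 values for 8 variables — and 7 appears only in cell 8's list, so cell 8 = 7.
The 7 still-open variables draw from only 7 values {6, 8, 9, 10, 11, 12, 13}, so each is used; only cell 6 can be 12, hence cell 6 = 12.
Among the 6 still-open variables, 6 fits only cell 1 (and all 6 values in {6, 8, 9, 10, 11, 13} must be used), so cell 1 = 6.
The 5 still-open variables draw from only 5 values {8, 9, 10, 11, 13}, so each is used; only cell 2 can be 8, hence cell 2 = 8.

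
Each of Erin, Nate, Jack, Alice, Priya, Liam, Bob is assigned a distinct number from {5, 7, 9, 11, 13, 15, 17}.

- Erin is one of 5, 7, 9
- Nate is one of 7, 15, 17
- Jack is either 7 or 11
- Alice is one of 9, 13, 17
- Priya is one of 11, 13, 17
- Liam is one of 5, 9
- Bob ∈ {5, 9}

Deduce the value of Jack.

The 7 variables draw from only 7 values {5, 7, 9, 11, 13, 15, 17}, so each is used; only Nate can be 15, hence Nate = 15.
Liam and Bob between them cover only {5, 9} — a naked pair. Remove those values from Erin, Alice.
Erin's domain is down to {7}, so Erin = 7. Remove 7 from Jack.
So Jack = 11.

11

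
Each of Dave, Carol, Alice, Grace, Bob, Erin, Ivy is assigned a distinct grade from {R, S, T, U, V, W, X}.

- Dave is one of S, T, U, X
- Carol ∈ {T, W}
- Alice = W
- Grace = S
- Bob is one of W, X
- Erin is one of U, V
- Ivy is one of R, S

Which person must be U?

Alice's domain is down to {W}, so Alice = W. So Carol, Bob can't be W.
Grace has just one choice, so Grace = S. So Dave, Ivy can't be S.
That leaves Bob = X. Eliminate X elsewhere: Dave.
Ivy's domain is down to {R}, so Ivy = R.
Carol's domain is down to {T}, so Carol = T. Eliminate T elsewhere: Dave.
So U goes to Dave.

Dave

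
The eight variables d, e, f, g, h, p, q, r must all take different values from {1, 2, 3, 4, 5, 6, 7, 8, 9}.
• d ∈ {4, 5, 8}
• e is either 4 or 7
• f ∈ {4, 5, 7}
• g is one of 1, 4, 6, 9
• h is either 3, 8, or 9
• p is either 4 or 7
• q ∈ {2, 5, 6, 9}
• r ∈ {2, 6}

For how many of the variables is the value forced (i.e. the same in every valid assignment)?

2

The 2 variables e and p are confined to {4, 7}, which locks those values in; drop them from d, f, g.
f's domain is down to {5}, so f = 5. So d, q can't be 5.
That leaves d = 8. So h can't be 8.
Determined: d=8, f=5. The other variables each still have more than one consistent value. That makes 2.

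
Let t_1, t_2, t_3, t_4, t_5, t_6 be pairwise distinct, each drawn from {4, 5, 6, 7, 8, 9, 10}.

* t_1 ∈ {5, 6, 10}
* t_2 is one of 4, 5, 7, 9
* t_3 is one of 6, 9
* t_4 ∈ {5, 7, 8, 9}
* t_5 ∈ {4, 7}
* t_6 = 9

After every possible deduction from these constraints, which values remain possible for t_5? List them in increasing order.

4, 7

t_6 has just one choice, so t_6 = 9. So t_2, t_3, t_4 can't be 9.
t_3 has just one choice, so t_3 = 6. Eliminate 6 elsewhere: t_1.
No further eliminations apply; t_5 can still be any of 4, 7.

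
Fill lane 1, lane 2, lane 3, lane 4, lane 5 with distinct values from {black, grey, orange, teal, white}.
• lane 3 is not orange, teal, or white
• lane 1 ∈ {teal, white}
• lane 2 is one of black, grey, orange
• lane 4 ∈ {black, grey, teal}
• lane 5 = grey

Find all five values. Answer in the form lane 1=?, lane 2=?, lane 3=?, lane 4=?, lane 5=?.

lane 5's domain is down to {grey}, so lane 5 = grey. Eliminate grey elsewhere: lane 2, lane 3, lane 4.
lane 3 must be black (only option left). So lane 2, lane 4 can't be black.
That leaves lane 4 = teal. Eliminate teal elsewhere: lane 1.
That leaves lane 1 = white.
lane 2 has just one choice, so lane 2 = orange.

lane 1=white, lane 2=orange, lane 3=black, lane 4=teal, lane 5=grey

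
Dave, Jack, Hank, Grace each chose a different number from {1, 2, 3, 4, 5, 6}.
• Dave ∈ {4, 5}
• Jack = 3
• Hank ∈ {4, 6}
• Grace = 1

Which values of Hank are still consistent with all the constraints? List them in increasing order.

Jack's domain is down to {3}, so Jack = 3.
Grace must be 1 (only option left).
No further eliminations apply; Hank can still be any of 4, 6.

4, 6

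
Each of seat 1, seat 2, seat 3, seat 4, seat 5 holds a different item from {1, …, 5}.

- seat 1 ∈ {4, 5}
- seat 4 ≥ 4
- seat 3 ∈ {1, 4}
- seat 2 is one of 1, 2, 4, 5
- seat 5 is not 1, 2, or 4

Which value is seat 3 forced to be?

1

The 5 variables together cover exactly {1, 2, 3, 4, 5} — 5 values for 5 variables — and 2 appears only in seat 2's list, so seat 2 = 2.
The 4 still-open variables together cover exactly {1, 3, 4, 5} — 4 values for 4 variables — and 1 appears only in seat 3's list, so seat 3 = 1.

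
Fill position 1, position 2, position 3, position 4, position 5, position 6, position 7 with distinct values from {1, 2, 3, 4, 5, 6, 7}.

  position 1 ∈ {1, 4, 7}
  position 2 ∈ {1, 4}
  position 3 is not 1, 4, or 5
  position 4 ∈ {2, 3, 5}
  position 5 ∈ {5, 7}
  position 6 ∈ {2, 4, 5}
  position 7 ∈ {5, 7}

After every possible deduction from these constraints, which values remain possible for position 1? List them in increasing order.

1, 4

The 7 variables draw from only 7 values {1, 2, 3, 4, 5, 6, 7}, so each is used; only position 3 can be 6, hence position 3 = 6.
The 6 still-open variables draw from only 6 values {1, 2, 3, 4, 5, 7}, so each is used; only position 4 can be 3, hence position 4 = 3.
The 5 still-open variables together cover exactly {1, 2, 4, 5, 7} — 5 values for 5 variables — and 2 appears only in position 6's list, so position 6 = 2.
The 2 variables position 5 and position 7 are confined to {5, 7}, which locks those values in; drop them from position 1.
No further eliminations apply; position 1 can still be any of 1, 4.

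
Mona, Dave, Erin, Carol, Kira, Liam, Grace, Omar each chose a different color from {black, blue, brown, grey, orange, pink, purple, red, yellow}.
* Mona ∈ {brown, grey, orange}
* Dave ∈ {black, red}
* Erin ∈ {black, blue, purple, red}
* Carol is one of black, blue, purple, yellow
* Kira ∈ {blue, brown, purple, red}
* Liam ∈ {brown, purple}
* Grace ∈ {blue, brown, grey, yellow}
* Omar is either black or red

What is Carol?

The 8 variables together cover exactly {black, blue, brown, grey, orange, purple, red, yellow} — 8 values for 8 variables — and orange appears only in Mona's list, so Mona = orange.
The 7 still-open variables draw from only 7 values {black, blue, brown, grey, purple, red, yellow}, so each is used; only Grace can be grey, hence Grace = grey.
Among the 6 still-open variables, yellow fits only Carol (and all 6 values in {black, blue, brown, purple, red, yellow} must be used), so Carol = yellow.

yellow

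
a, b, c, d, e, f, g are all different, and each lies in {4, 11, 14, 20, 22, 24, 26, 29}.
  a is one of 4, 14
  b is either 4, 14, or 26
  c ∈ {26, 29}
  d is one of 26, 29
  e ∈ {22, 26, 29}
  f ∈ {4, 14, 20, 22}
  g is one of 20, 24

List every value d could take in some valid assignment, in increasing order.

Among the 7 variables, 24 fits only g (and all 7 values in {4, 14, 20, 22, 24, 26, 29} must be used), so g = 24.
The 6 still-open variables draw from only 6 values {4, 14, 20, 22, 26, 29}, so each is used; only f can be 20, hence f = 20.
Among the 5 still-open variables, 22 fits only e (and all 5 values in {4, 14, 22, 26, 29} must be used), so e = 22.
c and d between them cover only {26, 29} — a naked pair. Remove those values from b.
No further eliminations apply; d can still be any of 26, 29.

26, 29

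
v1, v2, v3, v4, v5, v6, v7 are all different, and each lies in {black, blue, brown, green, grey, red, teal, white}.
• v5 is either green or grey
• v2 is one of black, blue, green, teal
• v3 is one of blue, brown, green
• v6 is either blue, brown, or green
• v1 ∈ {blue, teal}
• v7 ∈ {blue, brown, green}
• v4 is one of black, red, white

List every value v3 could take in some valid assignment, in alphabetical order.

blue, brown, green

The 3 variables v3, v6, v7 are confined to {blue, brown, green}, which locks those values in; drop them from v1, v2, v5.
That leaves v1 = teal. Strike teal from v2.
v2 has just one choice, so v2 = black. Remove black from v4.
That leaves v5 = grey.
No further eliminations apply; v3 can still be any of blue, brown, green.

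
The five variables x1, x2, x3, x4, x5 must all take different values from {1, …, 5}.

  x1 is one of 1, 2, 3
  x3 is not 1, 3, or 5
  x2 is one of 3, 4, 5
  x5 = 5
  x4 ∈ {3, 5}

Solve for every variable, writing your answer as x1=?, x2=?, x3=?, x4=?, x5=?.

x1=1, x2=4, x3=2, x4=3, x5=5

x5 has just one choice, so x5 = 5. Eliminate 5 elsewhere: x2, x4.
x4 must be 3 (only option left). Remove 3 from x1, x2.
x2 has just one choice, so x2 = 4. Strike 4 from x3.
That leaves x3 = 2. Strike 2 from x1.
x1 has just one choice, so x1 = 1.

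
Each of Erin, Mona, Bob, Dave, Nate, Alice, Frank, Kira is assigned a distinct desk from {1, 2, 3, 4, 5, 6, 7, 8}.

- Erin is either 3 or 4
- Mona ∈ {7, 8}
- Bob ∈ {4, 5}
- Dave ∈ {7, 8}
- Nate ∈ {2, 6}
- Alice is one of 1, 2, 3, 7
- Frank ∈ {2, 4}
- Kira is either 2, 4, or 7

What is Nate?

The 8 variables together cover exactly {1, 2, 3, 4, 5, 6, 7, 8} — 8 values for 8 variables — and 1 appears only in Alice's list, so Alice = 1.
The 7 still-open variables together cover exactly {2, 3, 4, 5, 6, 7, 8} — 7 values for 7 variables — and 3 appears only in Erin's list, so Erin = 3.
The 6 still-open variables draw from only 6 values {2, 4, 5, 6, 7, 8}, so each is used; only Bob can be 5, hence Bob = 5.
The 5 still-open variables draw from only 5 values {2, 4, 6, 7, 8}, so each is used; only Nate can be 6, hence Nate = 6.

6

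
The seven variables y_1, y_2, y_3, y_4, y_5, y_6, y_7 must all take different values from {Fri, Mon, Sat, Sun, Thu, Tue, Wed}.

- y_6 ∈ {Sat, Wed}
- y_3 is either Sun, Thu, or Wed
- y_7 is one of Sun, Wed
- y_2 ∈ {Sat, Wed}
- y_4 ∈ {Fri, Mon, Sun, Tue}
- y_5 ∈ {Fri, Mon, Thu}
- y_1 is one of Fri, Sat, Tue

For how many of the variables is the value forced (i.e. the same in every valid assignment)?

2

The 2 variables y_2 and y_6 are confined to {Sat, Wed}, which locks those values in; drop them from y_1, y_3, y_7.
y_7's domain is down to {Sun}, so y_7 = Sun. Eliminate Sun elsewhere: y_3, y_4.
y_3 has just one choice, so y_3 = Thu. So y_5 can't be Thu.
Determined: y_3=Thu, y_7=Sun. The other variables each still have more than one consistent value. That makes 2.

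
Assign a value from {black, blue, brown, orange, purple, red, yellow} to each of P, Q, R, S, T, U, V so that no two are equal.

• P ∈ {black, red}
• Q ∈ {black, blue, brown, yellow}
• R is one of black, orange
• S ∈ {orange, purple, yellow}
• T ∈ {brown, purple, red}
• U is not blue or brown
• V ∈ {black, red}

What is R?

The 7 variables together cover exactly {black, blue, brown, orange, purple, red, yellow} — 7 values for 7 variables — and blue appears only in Q's list, so Q = blue.
The 6 still-open variables draw from only 6 values {black, brown, orange, purple, red, yellow}, so each is used; only T can be brown, hence T = brown.
The 2 variables P and V are confined to {black, red}, which locks those values in; drop them from R, U.
So R = orange.

orange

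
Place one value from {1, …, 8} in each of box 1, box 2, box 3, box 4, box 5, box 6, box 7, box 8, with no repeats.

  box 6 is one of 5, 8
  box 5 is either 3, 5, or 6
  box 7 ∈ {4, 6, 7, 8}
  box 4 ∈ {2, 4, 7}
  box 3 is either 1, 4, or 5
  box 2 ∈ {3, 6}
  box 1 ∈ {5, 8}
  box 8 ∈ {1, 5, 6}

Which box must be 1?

Among the 8 variables, 2 fits only box 4 (and all 8 values in {1, 2, 3, 4, 5, 6, 7, 8} must be used), so box 4 = 2.
Among the 7 still-open variables, 7 fits only box 7 (and all 7 values in {1, 3, 4, 5, 6, 7, 8} must be used), so box 7 = 7.
The 6 still-open variables draw from only 6 values {1, 3, 4, 5, 6, 8}, so each is used; only box 3 can be 4, hence box 3 = 4.
Among the 5 still-open variables, 1 fits only box 8 (and all 5 values in {1, 3, 5, 6, 8} must be used), so box 8 = 1.

box 8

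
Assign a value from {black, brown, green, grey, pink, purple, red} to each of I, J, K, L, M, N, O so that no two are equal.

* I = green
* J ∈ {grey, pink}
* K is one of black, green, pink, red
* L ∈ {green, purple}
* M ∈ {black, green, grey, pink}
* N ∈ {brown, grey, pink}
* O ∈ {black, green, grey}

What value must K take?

I must be green (only option left). Remove green from K, L, M, O.
L must be purple (only option left).
The 5 still-open variables draw from only 5 values {black, brown, grey, pink, red}, so each is used; only N can be brown, hence N = brown.
Among the 4 still-open variables, red fits only K (and all 4 values in {black, grey, pink, red} must be used), so K = red.

red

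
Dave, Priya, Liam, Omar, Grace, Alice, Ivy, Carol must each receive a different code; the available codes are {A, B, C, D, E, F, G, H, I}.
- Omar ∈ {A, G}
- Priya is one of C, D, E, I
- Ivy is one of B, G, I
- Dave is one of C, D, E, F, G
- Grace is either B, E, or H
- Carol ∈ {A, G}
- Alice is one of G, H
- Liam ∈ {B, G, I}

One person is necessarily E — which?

Grace

The 2 variables Omar and Carol are confined to {A, G}, which locks those values in; drop them from Dave, Liam, Alice, Ivy.
Alice has just one choice, so Alice = H. Eliminate H elsewhere: Grace.
Liam and Ivy share exactly the 2 values {B, I}; by pigeonhole those values go to them, so strike B, I from Priya, Grace.
So E goes to Grace.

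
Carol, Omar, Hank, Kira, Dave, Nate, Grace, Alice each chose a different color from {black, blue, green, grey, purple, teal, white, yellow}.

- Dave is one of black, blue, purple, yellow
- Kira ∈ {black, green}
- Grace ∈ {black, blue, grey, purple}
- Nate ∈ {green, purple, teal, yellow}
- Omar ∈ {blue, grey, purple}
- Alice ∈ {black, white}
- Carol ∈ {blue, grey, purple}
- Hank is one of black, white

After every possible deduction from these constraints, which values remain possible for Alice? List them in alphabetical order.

black, white

Among the 8 variables, teal fits only Nate (and all 8 values in {black, blue, green, grey, purple, teal, white, yellow} must be used), so Nate = teal.
Among the 7 still-open variables, green fits only Kira (and all 7 values in {black, blue, green, grey, purple, white, yellow} must be used), so Kira = green.
Among the 6 still-open variables, yellow fits only Dave (and all 6 values in {black, blue, grey, purple, white, yellow} must be used), so Dave = yellow.
The 2 variables Hank and Alice are confined to {black, white}, which locks those values in; drop them from Grace.
No further eliminations apply; Alice can still be any of black, white.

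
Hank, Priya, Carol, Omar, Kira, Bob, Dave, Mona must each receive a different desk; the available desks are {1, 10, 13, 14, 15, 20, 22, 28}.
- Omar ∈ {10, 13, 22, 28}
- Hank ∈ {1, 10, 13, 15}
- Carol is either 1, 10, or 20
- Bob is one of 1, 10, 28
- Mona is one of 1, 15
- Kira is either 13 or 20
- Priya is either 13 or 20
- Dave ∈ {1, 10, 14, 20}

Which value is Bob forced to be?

28

The 8 variables draw from only 8 values {1, 10, 13, 14, 15, 20, 22, 28}, so each is used; only Dave can be 14, hence Dave = 14.
The 7 still-open variables draw from only 7 values {1, 10, 13, 15, 20, 22, 28}, so each is used; only Omar can be 22, hence Omar = 22.
The 6 still-open variables together cover exactly {1, 10, 13, 15, 20, 28} — 6 values for 6 variables — and 28 appears only in Bob's list, so Bob = 28.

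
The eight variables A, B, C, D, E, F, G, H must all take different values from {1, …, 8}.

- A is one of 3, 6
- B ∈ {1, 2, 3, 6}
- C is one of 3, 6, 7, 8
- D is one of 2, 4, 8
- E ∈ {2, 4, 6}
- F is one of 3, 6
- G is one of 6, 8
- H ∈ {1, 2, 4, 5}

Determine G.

8

The 8 variables together cover exactly {1, 2, 3, 4, 5, 6, 7, 8} — 8 values for 8 variables — and 5 appears only in H's list, so H = 5.
The 7 still-open variables draw from only 7 values {1, 2, 3, 4, 6, 7, 8}, so each is used; only B can be 1, hence B = 1.
The 6 still-open variables draw from only 6 values {2, 3, 4, 6, 7, 8}, so each is used; only C can be 7, hence C = 7.
The 2 variables A and F are confined to {3, 6}, which locks those values in; drop them from E, G.
So G = 8.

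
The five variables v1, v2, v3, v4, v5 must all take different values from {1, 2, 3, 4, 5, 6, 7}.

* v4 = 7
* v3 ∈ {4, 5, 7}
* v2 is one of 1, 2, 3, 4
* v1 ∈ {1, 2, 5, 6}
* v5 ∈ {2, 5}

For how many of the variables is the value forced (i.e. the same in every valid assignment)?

1

v4 has just one choice, so v4 = 7. So v3 can't be 7.
Determined: v4=7. The other variables each still have more than one consistent value. That makes 1.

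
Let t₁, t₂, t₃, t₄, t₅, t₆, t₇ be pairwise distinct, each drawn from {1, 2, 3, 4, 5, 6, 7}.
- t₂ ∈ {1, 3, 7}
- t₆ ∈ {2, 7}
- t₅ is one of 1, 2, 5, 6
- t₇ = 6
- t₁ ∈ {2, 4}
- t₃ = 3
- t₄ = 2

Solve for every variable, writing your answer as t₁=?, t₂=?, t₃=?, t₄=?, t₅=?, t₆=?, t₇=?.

t₁=4, t₂=1, t₃=3, t₄=2, t₅=5, t₆=7, t₇=6

t₃'s domain is down to {3}, so t₃ = 3. Eliminate 3 elsewhere: t₂.
t₄ has just one choice, so t₄ = 2. So t₁, t₅, t₆ can't be 2.
t₆'s domain is down to {7}, so t₆ = 7. Eliminate 7 elsewhere: t₂.
That leaves t₇ = 6. Remove 6 from t₅.
That leaves t₁ = 4.
t₂ must be 1 (only option left). Eliminate 1 elsewhere: t₅.
That leaves t₅ = 5.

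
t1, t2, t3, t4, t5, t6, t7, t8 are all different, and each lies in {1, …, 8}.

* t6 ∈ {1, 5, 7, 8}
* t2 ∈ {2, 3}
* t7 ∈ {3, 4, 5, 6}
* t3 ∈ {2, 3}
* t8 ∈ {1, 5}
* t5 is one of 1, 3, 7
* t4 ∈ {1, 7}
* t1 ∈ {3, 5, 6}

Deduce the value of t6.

8

The 8 variables draw from only 8 values {1, 2, 3, 4, 5, 6, 7, 8}, so each is used; only t7 can be 4, hence t7 = 4.
The 7 still-open variables together cover exactly {1, 2, 3, 5, 6, 7, 8} — 7 values for 7 variables — and 6 appears only in t1's list, so t1 = 6.
The 6 still-open variables together cover exactly {1, 2, 3, 5, 7, 8} — 6 values for 6 variables — and 8 appears only in t6's list, so t6 = 8.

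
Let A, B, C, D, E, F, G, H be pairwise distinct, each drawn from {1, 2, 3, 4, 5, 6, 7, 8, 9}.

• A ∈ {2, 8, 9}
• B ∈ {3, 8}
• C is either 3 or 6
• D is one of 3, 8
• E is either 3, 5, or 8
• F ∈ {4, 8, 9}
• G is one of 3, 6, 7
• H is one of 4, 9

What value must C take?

The 8 variables together cover exactly {2, 3, 4, 5, 6, 7, 8, 9} — 8 values for 8 variables — and 2 appears only in A's list, so A = 2.
The 7 still-open variables draw from only 7 values {3, 4, 5, 6, 7, 8, 9}, so each is used; only E can be 5, hence E = 5.
Among the 6 still-open variables, 7 fits only G (and all 6 values in {3, 4, 6, 7, 8, 9} must be used), so G = 7.
Among the 5 still-open variables, 6 fits only C (and all 5 values in {3, 4, 6, 8, 9} must be used), so C = 6.

6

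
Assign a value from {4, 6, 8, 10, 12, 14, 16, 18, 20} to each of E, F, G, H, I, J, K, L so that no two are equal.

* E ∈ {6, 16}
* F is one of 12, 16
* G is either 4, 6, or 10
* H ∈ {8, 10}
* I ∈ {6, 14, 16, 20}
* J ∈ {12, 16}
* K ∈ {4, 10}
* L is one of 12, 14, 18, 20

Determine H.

The 2 variables F and J are confined to {12, 16}, which locks those values in; drop them from E, I, L.
E must be 6 (only option left). So G, I can't be 6.
G and K between them cover only {4, 10} — a naked pair. Remove those values from H.
So H = 8.

8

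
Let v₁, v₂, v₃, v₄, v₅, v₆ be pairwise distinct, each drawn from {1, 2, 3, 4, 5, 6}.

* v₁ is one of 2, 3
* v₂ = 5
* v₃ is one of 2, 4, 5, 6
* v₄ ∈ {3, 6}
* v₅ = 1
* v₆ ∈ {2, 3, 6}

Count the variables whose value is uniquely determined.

v₂ has just one choice, so v₂ = 5. Remove 5 from v₃.
That leaves v₅ = 1.
The 4 still-open variables together cover exactly {2, 3, 4, 6} — 4 values for 4 variables — and 4 appears only in v₃'s list, so v₃ = 4.
Determined: v₂=5, v₃=4, v₅=1. The other variables each still have more than one consistent value. That makes 3.

3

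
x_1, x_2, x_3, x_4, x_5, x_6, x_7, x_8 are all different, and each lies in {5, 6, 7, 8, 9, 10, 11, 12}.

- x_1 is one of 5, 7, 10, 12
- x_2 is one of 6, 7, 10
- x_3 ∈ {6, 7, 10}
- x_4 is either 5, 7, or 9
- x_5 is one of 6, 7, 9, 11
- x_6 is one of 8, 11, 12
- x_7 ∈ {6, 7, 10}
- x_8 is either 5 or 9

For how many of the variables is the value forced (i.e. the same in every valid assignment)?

The 8 variables draw from only 8 values {5, 6, 7, 8, 9, 10, 11, 12}, so each is used; only x_6 can be 8, hence x_6 = 8.
The 7 still-open variables draw from only 7 values {5, 6, 7, 9, 10, 11, 12}, so each is used; only x_5 can be 11, hence x_5 = 11.
The 6 still-open variables draw from only 6 values {5, 6, 7, 9, 10, 12}, so each is used; only x_1 can be 12, hence x_1 = 12.
x_2, x_3, x_7 between them cover only {6, 7, 10} — a naked triple. Remove those values from x_4.
Determined: x_1=12, x_5=11, x_6=8. The other variables each still have more than one consistent value. That makes 3.

3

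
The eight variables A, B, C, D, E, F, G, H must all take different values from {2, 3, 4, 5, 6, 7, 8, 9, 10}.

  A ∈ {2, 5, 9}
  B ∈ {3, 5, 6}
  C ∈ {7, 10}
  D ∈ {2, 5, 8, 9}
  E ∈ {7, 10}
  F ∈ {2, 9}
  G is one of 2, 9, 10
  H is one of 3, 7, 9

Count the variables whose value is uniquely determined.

The 8 variables draw from only 8 values {2, 3, 5, 6, 7, 8, 9, 10}, so each is used; only B can be 6, hence B = 6.
The 7 still-open variables draw from only 7 values {2, 3, 5, 7, 8, 9, 10}, so each is used; only H can be 3, hence H = 3.
Among the 6 still-open variables, 8 fits only D (and all 6 values in {2, 5, 7, 8, 9, 10} must be used), so D = 8.
Among the 5 still-open variables, 5 fits only A (and all 5 values in {2, 5, 7, 9, 10} must be used), so A = 5.
C and E share exactly the 2 values {7, 10}; by pigeonhole those values go to them, so strike 7, 10 from G.
Determined: A=5, B=6, D=8, H=3. The other variables each still have more than one consistent value. That makes 4.

4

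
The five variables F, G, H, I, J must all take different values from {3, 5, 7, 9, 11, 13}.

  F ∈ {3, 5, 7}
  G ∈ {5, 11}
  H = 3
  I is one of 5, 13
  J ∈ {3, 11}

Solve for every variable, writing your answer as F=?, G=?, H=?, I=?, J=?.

H must be 3 (only option left). Strike 3 from F, J.
J has just one choice, so J = 11. Eliminate 11 elsewhere: G.
G must be 5 (only option left). Strike 5 from F, I.
I's domain is down to {13}, so I = 13.
F has just one choice, so F = 7.

F=7, G=5, H=3, I=13, J=11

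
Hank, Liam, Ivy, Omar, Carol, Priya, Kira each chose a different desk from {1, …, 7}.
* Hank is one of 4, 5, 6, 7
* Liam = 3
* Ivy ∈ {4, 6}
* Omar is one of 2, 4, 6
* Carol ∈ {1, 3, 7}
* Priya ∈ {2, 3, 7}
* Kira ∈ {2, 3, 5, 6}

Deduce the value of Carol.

Liam must be 3 (only option left). Strike 3 from Carol, Priya, Kira.
Among the 6 still-open variables, 1 fits only Carol (and all 6 values in {1, 2, 4, 5, 6, 7} must be used), so Carol = 1.

1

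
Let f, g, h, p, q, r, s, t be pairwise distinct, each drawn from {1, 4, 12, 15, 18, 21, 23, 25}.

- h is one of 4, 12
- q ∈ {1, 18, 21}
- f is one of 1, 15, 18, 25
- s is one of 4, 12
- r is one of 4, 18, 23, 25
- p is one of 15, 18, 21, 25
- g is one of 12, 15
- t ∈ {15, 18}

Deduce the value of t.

18

The 8 variables draw from only 8 values {1, 4, 12, 15, 18, 21, 23, 25}, so each is used; only r can be 23, hence r = 23.
h and s share exactly the 2 values {4, 12}; by pigeonhole those values go to them, so strike 4, 12 from g.
That leaves g = 15. Strike 15 from f, p, t.
So t = 18.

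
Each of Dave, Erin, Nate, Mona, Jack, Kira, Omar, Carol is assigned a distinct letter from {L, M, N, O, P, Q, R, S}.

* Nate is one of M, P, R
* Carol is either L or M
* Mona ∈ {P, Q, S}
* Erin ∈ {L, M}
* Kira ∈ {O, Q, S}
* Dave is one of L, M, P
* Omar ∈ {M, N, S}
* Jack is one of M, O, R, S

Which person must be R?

Nate

The 8 variables draw from only 8 values {L, M, N, O, P, Q, R, S}, so each is used; only Omar can be N, hence Omar = N.
Erin and Carol share exactly the 2 values {L, M}; by pigeonhole those values go to them, so strike L, M from Dave, Nate, Jack.
That leaves Dave = P. Remove P from Nate, Mona.
So R goes to Nate.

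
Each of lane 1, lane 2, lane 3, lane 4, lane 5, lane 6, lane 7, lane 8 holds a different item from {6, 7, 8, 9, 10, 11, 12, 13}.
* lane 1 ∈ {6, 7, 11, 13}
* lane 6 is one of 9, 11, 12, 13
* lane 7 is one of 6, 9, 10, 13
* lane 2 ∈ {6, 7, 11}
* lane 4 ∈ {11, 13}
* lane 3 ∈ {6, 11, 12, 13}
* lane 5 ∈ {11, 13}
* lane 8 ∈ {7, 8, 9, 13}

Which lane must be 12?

lane 3

Among the 8 variables, 8 fits only lane 8 (and all 8 values in {6, 7, 8, 9, 10, 11, 12, 13} must be used), so lane 8 = 8.
The 7 still-open variables draw from only 7 values {6, 7, 9, 10, 11, 12, 13}, so each is used; only lane 7 can be 10, hence lane 7 = 10.
The 6 still-open variables together cover exactly {6, 7, 9, 11, 12, 13} — 6 values for 6 variables — and 9 appears only in lane 6's list, so lane 6 = 9.
The 5 still-open variables together cover exactly {6, 7, 11, 12, 13} — 5 values for 5 variables — and 12 appears only in lane 3's list, so lane 3 = 12.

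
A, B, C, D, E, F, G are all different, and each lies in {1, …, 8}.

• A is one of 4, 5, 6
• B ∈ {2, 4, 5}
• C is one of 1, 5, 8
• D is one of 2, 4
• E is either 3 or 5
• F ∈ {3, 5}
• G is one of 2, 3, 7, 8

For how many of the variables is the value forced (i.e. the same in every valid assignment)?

E and F between them cover only {3, 5} — a naked pair. Remove those values from A, B, C, G.
B and D between them cover only {2, 4} — a naked pair. Remove those values from A, G.
A must be 6 (only option left).
Determined: A=6. The other variables each still have more than one consistent value. That makes 1.

1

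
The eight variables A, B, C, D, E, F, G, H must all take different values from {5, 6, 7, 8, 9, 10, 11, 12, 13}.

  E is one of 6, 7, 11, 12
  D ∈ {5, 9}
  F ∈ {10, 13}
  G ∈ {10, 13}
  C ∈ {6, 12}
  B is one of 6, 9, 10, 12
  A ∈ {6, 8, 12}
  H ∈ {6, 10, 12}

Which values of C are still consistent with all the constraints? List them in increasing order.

6, 12

The 2 variables F and G are confined to {10, 13}, which locks those values in; drop them from B, H.
The 2 variables C and H are confined to {6, 12}, which locks those values in; drop them from A, B, E.
A must be 8 (only option left).
B has just one choice, so B = 9. Eliminate 9 elsewhere: D.
That leaves D = 5.
No further eliminations apply; C can still be any of 6, 12.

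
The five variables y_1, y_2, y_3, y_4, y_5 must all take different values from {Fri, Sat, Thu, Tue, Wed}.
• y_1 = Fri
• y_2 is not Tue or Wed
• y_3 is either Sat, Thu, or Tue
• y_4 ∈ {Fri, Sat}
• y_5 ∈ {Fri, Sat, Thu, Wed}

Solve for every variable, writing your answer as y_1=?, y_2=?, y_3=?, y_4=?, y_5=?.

y_1's domain is down to {Fri}, so y_1 = Fri. Eliminate Fri elsewhere: y_2, y_4, y_5.
y_4 has just one choice, so y_4 = Sat. Strike Sat from y_2, y_3, y_5.
y_2's domain is down to {Thu}, so y_2 = Thu. Strike Thu from y_3, y_5.
y_3 has just one choice, so y_3 = Tue.
That leaves y_5 = Wed.

y_1=Fri, y_2=Thu, y_3=Tue, y_4=Sat, y_5=Wed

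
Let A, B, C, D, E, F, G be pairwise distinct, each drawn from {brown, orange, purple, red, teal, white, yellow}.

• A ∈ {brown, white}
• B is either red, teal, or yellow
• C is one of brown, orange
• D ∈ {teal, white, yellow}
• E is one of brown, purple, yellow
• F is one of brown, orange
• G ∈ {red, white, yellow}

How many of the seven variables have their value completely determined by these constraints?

2

The 7 variables together cover exactly {brown, orange, purple, red, teal, white, yellow} — 7 values for 7 variables — and purple appears only in E's list, so E = purple.
The 2 variables C and F are confined to {brown, orange}, which locks those values in; drop them from A.
A must be white (only option left). Strike white from D, G.
Determined: A=white, E=purple. The other variables each still have more than one consistent value. That makes 2.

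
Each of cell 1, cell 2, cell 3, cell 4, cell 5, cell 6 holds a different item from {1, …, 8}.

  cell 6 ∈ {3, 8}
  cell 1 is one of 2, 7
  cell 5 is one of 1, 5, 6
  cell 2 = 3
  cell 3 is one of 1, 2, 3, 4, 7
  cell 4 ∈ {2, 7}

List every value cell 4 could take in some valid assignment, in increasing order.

2, 7

cell 2's domain is down to {3}, so cell 2 = 3. So cell 3, cell 6 can't be 3.
That leaves cell 6 = 8.
cell 1 and cell 4 between them cover only {2, 7} — a naked pair. Remove those values from cell 3.
No further eliminations apply; cell 4 can still be any of 2, 7.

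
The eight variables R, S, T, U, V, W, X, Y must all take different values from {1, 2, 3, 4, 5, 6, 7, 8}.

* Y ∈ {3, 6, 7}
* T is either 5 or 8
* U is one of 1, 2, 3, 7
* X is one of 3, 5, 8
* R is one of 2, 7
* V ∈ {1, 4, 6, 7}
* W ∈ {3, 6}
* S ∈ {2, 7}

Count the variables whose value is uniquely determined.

2

Among the 8 variables, 4 fits only V (and all 8 values in {1, 2, 3, 4, 5, 6, 7, 8} must be used), so V = 4.
The 7 still-open variables draw from only 7 values {1, 2, 3, 5, 6, 7, 8}, so each is used; only U can be 1, hence U = 1.
The 2 variables R and S are confined to {2, 7}, which locks those values in; drop them from Y.
The 2 variables W and Y are confined to {3, 6}, which locks those values in; drop them from X.
Determined: U=1, V=4. The other variables each still have more than one consistent value. That makes 2.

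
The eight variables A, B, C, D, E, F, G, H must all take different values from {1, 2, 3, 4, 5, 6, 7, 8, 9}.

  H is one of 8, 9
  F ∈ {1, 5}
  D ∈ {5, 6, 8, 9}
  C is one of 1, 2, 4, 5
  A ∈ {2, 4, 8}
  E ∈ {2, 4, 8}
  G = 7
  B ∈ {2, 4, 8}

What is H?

G must be 7 (only option left).
The 7 still-open variables draw from only 7 values {1, 2, 4, 5, 6, 8, 9}, so each is used; only D can be 6, hence D = 6.
The 6 still-open variables draw from only 6 values {1, 2, 4, 5, 8, 9}, so each is used; only H can be 9, hence H = 9.

9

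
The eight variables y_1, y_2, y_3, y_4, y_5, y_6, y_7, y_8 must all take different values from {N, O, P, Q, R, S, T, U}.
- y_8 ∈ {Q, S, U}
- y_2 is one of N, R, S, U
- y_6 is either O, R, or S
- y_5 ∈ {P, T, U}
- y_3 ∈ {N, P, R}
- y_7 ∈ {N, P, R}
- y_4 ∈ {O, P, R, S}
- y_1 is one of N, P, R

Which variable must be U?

y_2

Among the 8 variables, Q fits only y_8 (and all 8 values in {N, O, P, Q, R, S, T, U} must be used), so y_8 = Q.
Among the 7 still-open variables, T fits only y_5 (and all 7 values in {N, O, P, R, S, T, U} must be used), so y_5 = T.
The 6 still-open variables together cover exactly {N, O, P, R, S, U} — 6 values for 6 variables — and U appears only in y_2's list, so y_2 = U.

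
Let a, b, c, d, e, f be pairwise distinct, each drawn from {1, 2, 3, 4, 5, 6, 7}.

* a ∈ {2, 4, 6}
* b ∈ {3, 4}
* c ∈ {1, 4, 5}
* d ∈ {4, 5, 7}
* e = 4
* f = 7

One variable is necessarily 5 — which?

d

e has just one choice, so e = 4. Remove 4 from a, b, c, d.
f must be 7 (only option left). So d can't be 7.
So 5 goes to d.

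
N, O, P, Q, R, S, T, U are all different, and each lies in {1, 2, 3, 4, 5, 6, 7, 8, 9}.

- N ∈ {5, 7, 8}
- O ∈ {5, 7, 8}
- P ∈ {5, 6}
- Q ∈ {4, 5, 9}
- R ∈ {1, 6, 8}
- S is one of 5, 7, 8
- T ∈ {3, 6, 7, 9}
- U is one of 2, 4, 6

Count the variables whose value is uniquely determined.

N, O, S share exactly the 3 values {5, 7, 8}; by pigeonhole those values go to them, so strike 5, 7, 8 from P, Q, R, T.
P's domain is down to {6}, so P = 6. Strike 6 from R, T, U.
R has just one choice, so R = 1.
Determined: P=6, R=1. The other variables each still have more than one consistent value. That makes 2.

2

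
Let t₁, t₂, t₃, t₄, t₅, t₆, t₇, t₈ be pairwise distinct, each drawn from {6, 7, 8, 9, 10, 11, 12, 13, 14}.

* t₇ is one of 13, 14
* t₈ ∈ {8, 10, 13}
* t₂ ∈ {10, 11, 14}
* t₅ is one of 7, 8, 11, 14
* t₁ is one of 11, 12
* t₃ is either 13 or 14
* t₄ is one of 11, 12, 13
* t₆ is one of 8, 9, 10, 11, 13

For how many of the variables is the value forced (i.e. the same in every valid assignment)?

4

The 8 variables together cover exactly {7, 8, 9, 10, 11, 12, 13, 14} — 8 values for 8 variables — and 7 appears only in t₅'s list, so t₅ = 7.
Among the 7 still-open variables, 9 fits only t₆ (and all 7 values in {8, 9, 10, 11, 12, 13, 14} must be used), so t₆ = 9.
Among the 6 still-open variables, 8 fits only t₈ (and all 6 values in {8, 10, 11, 12, 13, 14} must be used), so t₈ = 8.
Among the 5 still-open variables, 10 fits only t₂ (and all 5 values in {10, 11, 12, 13, 14} must be used), so t₂ = 10.
t₃ and t₇ between them cover only {13, 14} — a naked pair. Remove those values from t₄.
Determined: t₂=10, t₅=7, t₆=9, t₈=8. The other variables each still have more than one consistent value. That makes 4.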